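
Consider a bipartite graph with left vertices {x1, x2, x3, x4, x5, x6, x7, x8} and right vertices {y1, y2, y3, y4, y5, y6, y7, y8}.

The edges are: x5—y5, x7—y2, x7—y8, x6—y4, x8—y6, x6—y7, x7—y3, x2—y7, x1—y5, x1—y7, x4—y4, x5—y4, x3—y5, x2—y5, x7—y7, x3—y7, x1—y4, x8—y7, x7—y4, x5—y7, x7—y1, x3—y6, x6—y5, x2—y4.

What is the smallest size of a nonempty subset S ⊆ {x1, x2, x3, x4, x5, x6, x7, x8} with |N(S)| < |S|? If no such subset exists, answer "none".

Take S = {x1, x2, x4, x5}. Its neighbourhood is {y4, y5, y7}, so |N(S)| = 3 < |S| = 4.
Every subset of size less than 4 has at least as many neighbours as members, so 4 is the minimum.

4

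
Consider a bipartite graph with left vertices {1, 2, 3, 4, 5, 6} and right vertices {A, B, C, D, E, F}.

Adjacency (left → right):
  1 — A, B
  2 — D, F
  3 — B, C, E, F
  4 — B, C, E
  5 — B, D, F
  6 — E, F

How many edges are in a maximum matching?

One maximum matching: 1–A, 2–D, 3–C, 4–B, 5–F, 6–E.
This saturates every left vertex, so 6 is the maximum.

6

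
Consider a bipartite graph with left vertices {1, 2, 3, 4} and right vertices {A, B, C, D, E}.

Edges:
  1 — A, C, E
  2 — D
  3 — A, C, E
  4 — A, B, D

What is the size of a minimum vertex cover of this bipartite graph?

4

The 4 edges 1–C, 2–D, 3–E, 4–B form a matching, so any vertex cover needs at least 4 vertices (one per matched edge).
Conversely {1, 2, 3, 4} meets every edge and has exactly 4 vertices, so 4 is optimal.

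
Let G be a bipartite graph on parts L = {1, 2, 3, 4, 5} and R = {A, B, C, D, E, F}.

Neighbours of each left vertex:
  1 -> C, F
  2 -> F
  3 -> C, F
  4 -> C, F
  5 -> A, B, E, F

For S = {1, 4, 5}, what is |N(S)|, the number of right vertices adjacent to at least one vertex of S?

5

The union of neighbours of {1, 4, 5} is {A, B, C, E, F}, which has 5 elements.
Since |N(S)| = 5 ≥ |S| = 3, Hall's condition holds for this subset.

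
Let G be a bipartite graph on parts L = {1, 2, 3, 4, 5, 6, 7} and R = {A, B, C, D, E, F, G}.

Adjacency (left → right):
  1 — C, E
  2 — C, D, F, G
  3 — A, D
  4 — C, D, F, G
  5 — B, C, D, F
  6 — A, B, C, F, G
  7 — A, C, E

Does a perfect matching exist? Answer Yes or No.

Yes

A valid assignment of size 7: 1–C, 2–F, 3–A, 4–D, 5–B, 6–G, 7–E.
Every left vertex is matched, so this is a perfect matching.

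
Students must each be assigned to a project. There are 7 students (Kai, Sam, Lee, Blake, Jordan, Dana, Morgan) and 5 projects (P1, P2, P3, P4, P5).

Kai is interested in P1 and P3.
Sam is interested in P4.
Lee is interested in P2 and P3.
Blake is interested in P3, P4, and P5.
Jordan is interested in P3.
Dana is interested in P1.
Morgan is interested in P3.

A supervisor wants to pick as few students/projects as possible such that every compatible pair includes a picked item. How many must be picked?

5

{Sam, Lee, Blake, P1, P3} is a vertex cover of size 5: every edge has an endpoint in this set.
No smaller cover exists because Kai–P1, Sam–P4, Lee–P2, Blake–P5, Jordan–P3 is a matching of size 5, and a cover must include an endpoint of each of these disjoint edges (König's theorem).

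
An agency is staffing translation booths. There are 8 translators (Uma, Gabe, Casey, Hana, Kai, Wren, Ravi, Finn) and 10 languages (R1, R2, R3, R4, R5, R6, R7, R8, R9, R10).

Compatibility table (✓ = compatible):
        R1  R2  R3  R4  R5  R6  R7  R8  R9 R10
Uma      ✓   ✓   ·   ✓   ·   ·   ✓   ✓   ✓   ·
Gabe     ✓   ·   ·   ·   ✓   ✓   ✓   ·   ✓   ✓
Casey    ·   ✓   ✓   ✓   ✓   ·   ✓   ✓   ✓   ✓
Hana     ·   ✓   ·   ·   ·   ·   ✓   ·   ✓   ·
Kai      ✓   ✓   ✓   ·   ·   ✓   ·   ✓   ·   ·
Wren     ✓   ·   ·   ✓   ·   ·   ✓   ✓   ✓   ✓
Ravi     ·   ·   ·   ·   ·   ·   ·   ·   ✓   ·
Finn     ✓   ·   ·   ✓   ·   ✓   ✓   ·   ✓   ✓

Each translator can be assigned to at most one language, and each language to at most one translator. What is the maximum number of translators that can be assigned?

8

A valid assignment of size 8: Uma–R4, Gabe–R1, Casey–R2, Hana–R7, Kai–R3, Wren–R10, Ravi–R9, Finn–R6.
All 8 translators are matched, so no larger matching exists.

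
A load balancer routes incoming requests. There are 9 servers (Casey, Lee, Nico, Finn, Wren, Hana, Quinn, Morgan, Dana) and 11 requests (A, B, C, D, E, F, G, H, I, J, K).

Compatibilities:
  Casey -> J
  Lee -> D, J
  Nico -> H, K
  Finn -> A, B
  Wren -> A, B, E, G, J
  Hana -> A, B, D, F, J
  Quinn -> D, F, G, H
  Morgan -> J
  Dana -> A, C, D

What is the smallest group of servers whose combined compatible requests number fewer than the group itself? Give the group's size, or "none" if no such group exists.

Take S = {Casey, Morgan}. Its neighbourhood is {J}, so |N(S)| = 1 < |S| = 2.
No single vertex violates Hall's condition since each has at least one neighbour, so 2 is the minimum.

2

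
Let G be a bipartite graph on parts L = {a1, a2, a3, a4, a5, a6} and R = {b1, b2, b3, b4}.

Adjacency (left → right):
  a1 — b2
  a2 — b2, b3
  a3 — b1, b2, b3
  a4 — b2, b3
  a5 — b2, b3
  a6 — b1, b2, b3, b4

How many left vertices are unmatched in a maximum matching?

One maximum matching: a1→b2, a2→b3, a3→b1, a6→b4.
The set {a1, a2, a4, a5} has only 2 neighbours ({b2, b3}), so by Hall's theorem at most 4 of the 6 left vertices can be matched.
That matches 4 of the 6, leaving 2 unmatched; no matching can do better.

2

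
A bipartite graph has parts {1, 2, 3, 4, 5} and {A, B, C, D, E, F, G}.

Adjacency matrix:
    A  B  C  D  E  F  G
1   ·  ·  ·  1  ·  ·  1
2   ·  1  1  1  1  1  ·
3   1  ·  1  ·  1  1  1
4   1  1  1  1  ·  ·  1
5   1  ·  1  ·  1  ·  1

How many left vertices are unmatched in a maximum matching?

A valid assignment of size 5: 1–D, 2–B, 3–A, 4–G, 5–E.
This saturates every left vertex, so 5 is the maximum.
That matches 5 of the 5, leaving 0 unmatched; no matching can do better.

0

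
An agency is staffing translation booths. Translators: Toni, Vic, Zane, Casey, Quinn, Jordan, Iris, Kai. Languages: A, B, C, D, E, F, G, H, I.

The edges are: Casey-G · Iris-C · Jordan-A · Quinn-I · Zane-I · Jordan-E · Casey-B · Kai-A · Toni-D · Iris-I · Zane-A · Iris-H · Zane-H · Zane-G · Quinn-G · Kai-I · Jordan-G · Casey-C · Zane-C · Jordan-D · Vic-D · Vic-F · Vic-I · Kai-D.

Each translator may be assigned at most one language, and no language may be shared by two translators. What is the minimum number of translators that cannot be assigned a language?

0

A valid assignment of size 8: Toni-D, Vic-F, Zane-A, Casey-B, Quinn-G, Jordan-E, Iris-C, Kai-I.
All 8 translators are matched, so no larger matching exists.
That matches 8 of the 8, leaving 0 unmatched; no matching can do better.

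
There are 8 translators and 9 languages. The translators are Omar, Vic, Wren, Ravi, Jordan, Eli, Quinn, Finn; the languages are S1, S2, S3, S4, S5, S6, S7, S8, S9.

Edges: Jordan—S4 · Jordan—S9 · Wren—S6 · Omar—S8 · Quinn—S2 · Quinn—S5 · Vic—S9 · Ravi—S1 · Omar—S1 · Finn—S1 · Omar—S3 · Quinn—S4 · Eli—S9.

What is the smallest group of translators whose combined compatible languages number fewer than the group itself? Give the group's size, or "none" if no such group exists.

Take S = {Vic, Eli}. Its neighbourhood is {S9}, so |N(S)| = 1 < |S| = 2.
No single vertex violates Hall's condition since each has at least one neighbour, so 2 is the minimum.

2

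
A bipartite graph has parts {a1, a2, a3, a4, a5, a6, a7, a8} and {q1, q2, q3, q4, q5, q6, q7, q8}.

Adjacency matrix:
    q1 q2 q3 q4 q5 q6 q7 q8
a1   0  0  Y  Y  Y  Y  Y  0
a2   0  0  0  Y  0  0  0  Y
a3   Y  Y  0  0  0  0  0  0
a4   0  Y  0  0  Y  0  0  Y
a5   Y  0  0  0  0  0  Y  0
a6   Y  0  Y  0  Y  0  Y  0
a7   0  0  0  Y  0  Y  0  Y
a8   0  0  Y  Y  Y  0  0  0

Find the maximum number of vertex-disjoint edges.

For example, pair a1-q7, a2-q8, a3-q2, a4-q5, a5-q1, a6-q3, a7-q6, a8-q4.
All 8 left vertices are matched, so no larger matching exists.

8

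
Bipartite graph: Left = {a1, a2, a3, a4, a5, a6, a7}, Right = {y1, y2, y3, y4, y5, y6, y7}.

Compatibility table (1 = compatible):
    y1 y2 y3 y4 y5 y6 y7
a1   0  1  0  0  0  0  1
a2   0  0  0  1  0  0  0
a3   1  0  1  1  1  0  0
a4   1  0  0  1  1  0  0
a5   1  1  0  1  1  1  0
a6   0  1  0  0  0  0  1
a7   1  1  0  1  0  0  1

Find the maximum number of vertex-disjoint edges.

For example, pair a1–y2, a2–y4, a3–y3, a4–y5, a5–y6, a6–y7, a7–y1.
All 7 left vertices are matched, so no larger matching exists.

7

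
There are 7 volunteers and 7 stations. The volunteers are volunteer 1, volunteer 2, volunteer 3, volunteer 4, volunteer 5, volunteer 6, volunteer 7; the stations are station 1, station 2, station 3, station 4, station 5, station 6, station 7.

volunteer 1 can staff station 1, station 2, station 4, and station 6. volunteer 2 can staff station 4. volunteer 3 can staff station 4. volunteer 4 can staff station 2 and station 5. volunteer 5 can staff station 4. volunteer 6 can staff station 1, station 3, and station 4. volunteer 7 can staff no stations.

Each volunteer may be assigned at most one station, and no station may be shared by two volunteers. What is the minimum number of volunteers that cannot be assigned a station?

3

For example, pair volunteer 1→station 2, volunteer 2→station 4, volunteer 4→station 5, volunteer 6→station 1.
The set {volunteer 2, volunteer 3, volunteer 5, volunteer 7} has only 1 neighbour ({station 4}), so by Hall's theorem at most 4 of the 7 volunteers can be matched.
That matches 4 of the 7, leaving 3 unmatched; no matching can do better.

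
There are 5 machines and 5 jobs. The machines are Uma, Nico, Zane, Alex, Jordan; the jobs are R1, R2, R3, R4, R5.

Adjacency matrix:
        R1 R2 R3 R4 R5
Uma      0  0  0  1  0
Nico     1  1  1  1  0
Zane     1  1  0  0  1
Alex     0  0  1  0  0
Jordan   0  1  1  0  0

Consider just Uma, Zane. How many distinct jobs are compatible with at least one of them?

The union of neighbours of {Uma, Zane} is {R1, R2, R4, R5}, which has 4 elements.
Since |N(S)| = 4 ≥ |S| = 2, Hall's condition holds for this subset.

4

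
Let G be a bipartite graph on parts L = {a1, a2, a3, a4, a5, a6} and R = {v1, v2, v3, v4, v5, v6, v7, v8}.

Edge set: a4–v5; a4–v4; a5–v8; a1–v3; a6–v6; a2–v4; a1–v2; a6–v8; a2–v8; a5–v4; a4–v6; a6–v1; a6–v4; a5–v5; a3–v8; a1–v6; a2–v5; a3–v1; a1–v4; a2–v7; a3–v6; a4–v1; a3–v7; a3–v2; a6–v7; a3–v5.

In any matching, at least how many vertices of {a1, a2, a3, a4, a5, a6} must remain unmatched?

0

For example, pair a1→v2, a2→v7, a3→v8, a4→v1, a5→v4, a6→v6.
This saturates every left vertex, so 6 is the maximum.
That matches 6 of the 6, leaving 0 unmatched; no matching can do better.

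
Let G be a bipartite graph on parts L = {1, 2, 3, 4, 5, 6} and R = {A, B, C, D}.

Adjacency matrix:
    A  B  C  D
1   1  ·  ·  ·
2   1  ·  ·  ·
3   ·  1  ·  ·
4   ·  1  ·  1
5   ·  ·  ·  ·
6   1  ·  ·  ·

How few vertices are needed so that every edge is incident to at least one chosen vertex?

3

The 3 edges 1–A, 3–B, 4–D form a matching, so any vertex cover needs at least 3 vertices (one per matched edge).
Conversely {3, 4, A} meets every edge and has exactly 3 vertices, so 3 is optimal.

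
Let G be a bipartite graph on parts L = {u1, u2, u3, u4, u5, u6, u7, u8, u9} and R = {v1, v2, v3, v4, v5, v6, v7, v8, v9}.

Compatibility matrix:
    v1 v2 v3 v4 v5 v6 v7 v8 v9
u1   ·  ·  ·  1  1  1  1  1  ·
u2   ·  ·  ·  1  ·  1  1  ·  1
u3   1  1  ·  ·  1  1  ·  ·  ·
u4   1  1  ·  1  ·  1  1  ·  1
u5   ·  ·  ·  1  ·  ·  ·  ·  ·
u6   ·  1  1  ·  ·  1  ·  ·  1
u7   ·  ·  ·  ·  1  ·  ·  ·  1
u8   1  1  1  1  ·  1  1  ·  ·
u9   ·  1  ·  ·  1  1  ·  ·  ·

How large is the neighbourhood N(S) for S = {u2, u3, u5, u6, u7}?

8

The union of neighbours of {u2, u3, u5, u6, u7} is {v1, v2, v3, v4, v5, v6, v7, v9}, which has 8 elements.
Since |N(S)| = 8 ≥ |S| = 5, Hall's condition holds for this subset.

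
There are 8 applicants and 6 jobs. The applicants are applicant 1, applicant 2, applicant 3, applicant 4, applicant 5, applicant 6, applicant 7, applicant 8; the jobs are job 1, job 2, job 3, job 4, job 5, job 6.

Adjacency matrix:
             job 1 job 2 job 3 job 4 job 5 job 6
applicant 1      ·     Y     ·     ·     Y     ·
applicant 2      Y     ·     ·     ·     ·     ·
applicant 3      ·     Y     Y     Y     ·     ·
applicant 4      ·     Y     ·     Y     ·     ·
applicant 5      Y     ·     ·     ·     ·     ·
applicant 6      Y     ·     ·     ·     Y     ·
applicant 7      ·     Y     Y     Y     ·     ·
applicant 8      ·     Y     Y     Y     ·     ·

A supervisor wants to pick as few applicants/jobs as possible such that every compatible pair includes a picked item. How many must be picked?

5

The 5 edges applicant 1–job 2, applicant 2–job 1, applicant 3–job 3, applicant 4–job 4, applicant 6–job 5 form a matching, so any vertex cover needs at least 5 vertices (one per matched edge).
Conversely {job 1, job 2, job 3, job 4, job 5} meets every edge and has exactly 5 vertices, so 5 is optimal.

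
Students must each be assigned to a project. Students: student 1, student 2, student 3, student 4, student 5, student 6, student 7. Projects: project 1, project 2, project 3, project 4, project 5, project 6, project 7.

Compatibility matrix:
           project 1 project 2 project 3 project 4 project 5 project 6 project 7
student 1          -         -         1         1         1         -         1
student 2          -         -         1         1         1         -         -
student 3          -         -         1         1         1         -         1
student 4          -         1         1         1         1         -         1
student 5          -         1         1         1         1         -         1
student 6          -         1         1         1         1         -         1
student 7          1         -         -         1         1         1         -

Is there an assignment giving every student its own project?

The set {student 1, student 2, student 3, student 4, student 5, student 6} has only 5 neighbours ({project 2, project 3, project 4, project 5, project 7}), so by Hall's theorem at most 6 of the 7 students can be matched.
Hence no matching covers every student.

No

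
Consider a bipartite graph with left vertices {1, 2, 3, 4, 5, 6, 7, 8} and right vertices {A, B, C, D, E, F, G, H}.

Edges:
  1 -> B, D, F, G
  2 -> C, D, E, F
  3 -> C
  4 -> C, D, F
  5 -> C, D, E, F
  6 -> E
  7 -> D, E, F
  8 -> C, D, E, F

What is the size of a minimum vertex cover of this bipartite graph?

{1, C, D, E, F} is a vertex cover of size 5: every edge has an endpoint in this set.
No smaller cover exists because 1–B, 2–D, 3–C, 4–F, 5–E is a matching of size 5, and a cover must include an endpoint of each of these disjoint edges (König's theorem).

5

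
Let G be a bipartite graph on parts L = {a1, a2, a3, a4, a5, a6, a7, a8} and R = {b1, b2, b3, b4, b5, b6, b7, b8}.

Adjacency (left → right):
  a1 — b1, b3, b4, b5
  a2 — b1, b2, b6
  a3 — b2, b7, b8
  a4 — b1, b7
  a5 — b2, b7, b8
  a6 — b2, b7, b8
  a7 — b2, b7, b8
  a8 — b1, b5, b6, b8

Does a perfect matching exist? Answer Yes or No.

No

The set {a3, a5, a6, a7} has only 3 neighbours ({b2, b7, b8}), so by Hall's theorem at most 7 of the 8 left vertices can be matched.
Hence no matching covers every left vertex.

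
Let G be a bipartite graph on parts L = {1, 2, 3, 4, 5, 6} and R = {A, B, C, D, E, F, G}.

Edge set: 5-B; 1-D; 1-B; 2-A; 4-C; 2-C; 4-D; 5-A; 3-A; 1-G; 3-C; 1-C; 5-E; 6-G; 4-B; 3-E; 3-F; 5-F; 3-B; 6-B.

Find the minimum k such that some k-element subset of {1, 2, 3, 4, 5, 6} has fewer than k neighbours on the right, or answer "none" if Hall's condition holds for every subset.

A matching saturating every left vertex exists, for instance 1→G, 2→C, 3→A, 4→D, 5→E, 6→B.
By Hall's marriage theorem, this means |N(S)| ≥ |S| for every subset S, so no violating subset exists.

none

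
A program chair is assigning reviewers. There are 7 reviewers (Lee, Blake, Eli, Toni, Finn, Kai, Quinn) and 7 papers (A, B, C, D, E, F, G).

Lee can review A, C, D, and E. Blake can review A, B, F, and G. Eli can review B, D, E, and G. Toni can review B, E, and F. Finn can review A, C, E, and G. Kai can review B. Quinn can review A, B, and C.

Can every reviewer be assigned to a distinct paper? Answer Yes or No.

Yes

For example, pair Lee-A, Blake-G, Eli-D, Toni-F, Finn-E, Kai-B, Quinn-C.
All 7 reviewers are covered.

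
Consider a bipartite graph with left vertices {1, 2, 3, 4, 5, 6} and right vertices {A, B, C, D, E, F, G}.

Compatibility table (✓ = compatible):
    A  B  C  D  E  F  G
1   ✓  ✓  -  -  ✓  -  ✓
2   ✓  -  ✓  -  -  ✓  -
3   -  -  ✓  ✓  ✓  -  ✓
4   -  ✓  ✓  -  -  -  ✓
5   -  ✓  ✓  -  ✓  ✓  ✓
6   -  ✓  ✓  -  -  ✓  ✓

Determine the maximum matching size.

One maximum matching: 1→G, 2→A, 3→E, 4→C, 5→F, 6→B.
This saturates every left vertex, so 6 is the maximum.

6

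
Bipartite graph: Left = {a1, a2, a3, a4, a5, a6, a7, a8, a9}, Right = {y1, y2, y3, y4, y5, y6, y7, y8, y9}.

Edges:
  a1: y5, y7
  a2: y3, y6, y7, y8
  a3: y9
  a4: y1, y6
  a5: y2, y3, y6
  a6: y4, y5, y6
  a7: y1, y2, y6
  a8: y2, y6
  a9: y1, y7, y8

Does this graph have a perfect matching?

Yes

One maximum matching: a1→y5, a2→y8, a3→y9, a4→y6, a5→y3, a6→y4, a7→y1, a8→y2, a9→y7.
Every left vertex is matched, so this is a perfect matching.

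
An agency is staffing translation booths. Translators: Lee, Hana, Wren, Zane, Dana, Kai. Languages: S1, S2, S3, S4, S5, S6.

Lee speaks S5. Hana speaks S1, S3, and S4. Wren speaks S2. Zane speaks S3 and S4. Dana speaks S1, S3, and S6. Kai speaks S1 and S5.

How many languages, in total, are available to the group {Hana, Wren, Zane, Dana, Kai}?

6

The union of neighbours of {Hana, Wren, Zane, Dana, Kai} is {S1, S2, S3, S4, S5, S6}, which has 6 elements.
Since |N(S)| = 6 ≥ |S| = 5, Hall's condition holds for this subset.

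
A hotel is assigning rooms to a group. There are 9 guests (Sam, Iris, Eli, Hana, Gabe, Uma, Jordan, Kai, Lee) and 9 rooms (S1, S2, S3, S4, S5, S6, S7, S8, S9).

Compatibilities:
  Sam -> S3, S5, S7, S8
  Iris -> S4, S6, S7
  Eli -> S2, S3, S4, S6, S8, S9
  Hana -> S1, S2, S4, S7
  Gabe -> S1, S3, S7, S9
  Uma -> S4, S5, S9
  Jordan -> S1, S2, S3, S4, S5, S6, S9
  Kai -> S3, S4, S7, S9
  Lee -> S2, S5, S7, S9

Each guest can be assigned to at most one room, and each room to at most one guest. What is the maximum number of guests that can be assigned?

A valid assignment of size 9: Sam-S8, Iris-S6, Eli-S3, Hana-S4, Gabe-S1, Uma-S5, Jordan-S9, Kai-S7, Lee-S2.
All 9 guests are matched, so no larger matching exists.

9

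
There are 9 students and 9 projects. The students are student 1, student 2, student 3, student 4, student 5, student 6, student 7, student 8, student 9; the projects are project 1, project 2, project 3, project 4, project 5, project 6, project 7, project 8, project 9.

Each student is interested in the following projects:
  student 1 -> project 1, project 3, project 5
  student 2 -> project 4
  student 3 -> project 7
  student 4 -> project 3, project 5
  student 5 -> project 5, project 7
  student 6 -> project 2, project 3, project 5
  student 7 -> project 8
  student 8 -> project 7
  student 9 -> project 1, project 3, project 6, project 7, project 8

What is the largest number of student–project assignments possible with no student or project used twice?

8

One maximum matching: student 1-project 1, student 2-project 4, student 3-project 7, student 4-project 3, student 5-project 5, student 6-project 2, student 7-project 8, student 9-project 6.
The set {student 3, student 8} has only 1 neighbour ({project 7}), so by Hall's theorem at most 8 of the 9 students can be matched.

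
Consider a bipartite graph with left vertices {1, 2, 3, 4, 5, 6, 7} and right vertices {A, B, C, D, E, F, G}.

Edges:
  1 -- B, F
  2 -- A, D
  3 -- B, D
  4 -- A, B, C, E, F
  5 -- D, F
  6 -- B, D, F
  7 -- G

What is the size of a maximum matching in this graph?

6

One maximum matching: 1→B, 2→A, 3→D, 4→E, 5→F, 7→G.
The set {1, 3, 5, 6} has only 3 neighbours ({B, D, F}), so by Hall's theorem at most 6 of the 7 left vertices can be matched.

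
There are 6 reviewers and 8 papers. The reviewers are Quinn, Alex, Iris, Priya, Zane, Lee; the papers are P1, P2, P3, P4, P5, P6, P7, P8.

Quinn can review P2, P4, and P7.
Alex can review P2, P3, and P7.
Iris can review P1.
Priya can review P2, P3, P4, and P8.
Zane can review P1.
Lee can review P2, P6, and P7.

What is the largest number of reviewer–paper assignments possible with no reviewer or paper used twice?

5

A valid assignment of size 5: Quinn-P4, Alex-P3, Iris-P1, Priya-P8, Lee-P7.
The set {Iris, Zane} has only 1 neighbour ({P1}), so by Hall's theorem at most 5 of the 6 reviewers can be matched.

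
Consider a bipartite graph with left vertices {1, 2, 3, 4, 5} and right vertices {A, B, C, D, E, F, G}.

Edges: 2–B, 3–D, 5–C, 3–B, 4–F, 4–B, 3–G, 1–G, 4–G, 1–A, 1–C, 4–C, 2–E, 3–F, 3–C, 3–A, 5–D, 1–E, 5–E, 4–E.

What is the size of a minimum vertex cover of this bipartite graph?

5

A maximum matching has 5 edges (e.g. 1–C, 2–B, 3–A, 4–G, 5–E).
By König's theorem the minimum vertex cover has the same size. One such cover is {1, 2, 3, 4, 5}.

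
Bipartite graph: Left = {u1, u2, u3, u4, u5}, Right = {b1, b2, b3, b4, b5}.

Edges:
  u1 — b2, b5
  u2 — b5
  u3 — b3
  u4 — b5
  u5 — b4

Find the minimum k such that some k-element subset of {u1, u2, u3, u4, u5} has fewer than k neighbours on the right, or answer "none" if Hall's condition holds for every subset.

Take S = {u2, u4}. Its neighbourhood is {b5}, so |N(S)| = 1 < |S| = 2.
No single vertex violates Hall's condition since each has at least one neighbour, so 2 is the minimum.

2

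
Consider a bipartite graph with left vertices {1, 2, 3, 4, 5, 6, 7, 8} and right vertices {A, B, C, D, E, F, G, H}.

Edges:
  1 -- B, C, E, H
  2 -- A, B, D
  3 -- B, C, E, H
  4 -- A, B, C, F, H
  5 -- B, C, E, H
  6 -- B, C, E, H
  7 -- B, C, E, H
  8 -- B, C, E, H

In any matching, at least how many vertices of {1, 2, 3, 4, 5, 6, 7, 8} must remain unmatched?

One maximum matching: 1→H, 2→D, 3→C, 4→A, 5→E, 6→B.
The set {1, 3, 5, 6, 7, 8} has only 4 neighbours ({B, C, E, H}), so by Hall's theorem at most 6 of the 8 left vertices can be matched.
That matches 6 of the 8, leaving 2 unmatched; no matching can do better.

2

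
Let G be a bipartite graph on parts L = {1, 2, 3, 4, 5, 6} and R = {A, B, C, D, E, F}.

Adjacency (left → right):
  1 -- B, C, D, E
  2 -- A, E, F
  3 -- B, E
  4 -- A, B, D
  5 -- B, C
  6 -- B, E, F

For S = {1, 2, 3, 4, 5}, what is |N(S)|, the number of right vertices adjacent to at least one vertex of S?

The union of neighbours of {1, 2, 3, 4, 5} is {A, B, C, D, E, F}, which has 6 elements.
Since |N(S)| = 6 ≥ |S| = 5, Hall's condition holds for this subset.

6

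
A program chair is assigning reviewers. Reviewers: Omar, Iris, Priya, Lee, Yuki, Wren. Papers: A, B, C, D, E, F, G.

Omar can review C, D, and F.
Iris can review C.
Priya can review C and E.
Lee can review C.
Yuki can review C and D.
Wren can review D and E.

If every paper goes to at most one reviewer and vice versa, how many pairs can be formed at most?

A valid assignment of size 4: Omar→F, Iris→C, Priya→E, Yuki→D.
The set {Iris, Priya, Lee, Yuki, Wren} has only 3 neighbours ({C, D, E}), so by Hall's theorem at most 4 of the 6 reviewers can be matched.

4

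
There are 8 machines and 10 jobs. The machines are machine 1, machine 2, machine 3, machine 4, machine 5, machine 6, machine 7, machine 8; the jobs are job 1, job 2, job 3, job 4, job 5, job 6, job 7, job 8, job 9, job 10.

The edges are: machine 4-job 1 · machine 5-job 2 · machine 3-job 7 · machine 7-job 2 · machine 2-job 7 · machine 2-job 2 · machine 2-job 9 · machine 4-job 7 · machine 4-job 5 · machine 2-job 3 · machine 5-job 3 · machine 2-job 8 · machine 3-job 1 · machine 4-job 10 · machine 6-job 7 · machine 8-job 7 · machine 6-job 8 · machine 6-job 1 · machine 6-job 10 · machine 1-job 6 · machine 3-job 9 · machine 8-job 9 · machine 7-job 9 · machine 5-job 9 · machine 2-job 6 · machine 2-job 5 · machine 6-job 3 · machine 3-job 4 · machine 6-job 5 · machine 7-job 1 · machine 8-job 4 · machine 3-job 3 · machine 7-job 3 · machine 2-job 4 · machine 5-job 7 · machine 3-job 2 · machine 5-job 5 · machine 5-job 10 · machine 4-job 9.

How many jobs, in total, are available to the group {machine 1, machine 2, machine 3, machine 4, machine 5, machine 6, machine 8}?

10

The union of neighbours of {machine 1, machine 2, machine 3, machine 4, machine 5, machine 6, machine 8} is {job 1, job 2, job 3, job 4, job 5, job 6, job 7, job 8, job 9, job 10}, which has 10 elements.
Since |N(S)| = 10 ≥ |S| = 7, Hall's condition holds for this subset.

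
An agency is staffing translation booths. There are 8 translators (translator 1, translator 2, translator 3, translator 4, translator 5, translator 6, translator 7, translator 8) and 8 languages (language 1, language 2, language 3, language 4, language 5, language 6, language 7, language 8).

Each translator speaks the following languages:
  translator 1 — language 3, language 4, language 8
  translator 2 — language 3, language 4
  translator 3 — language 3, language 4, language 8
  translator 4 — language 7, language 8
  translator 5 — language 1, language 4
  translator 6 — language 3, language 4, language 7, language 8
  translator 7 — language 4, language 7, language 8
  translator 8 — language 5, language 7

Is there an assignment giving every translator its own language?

No

The set {translator 1, translator 2, translator 3, translator 4, translator 6, translator 7} has only 4 neighbours ({language 3, language 4, language 7, language 8}), so by Hall's theorem at most 6 of the 8 translators can be matched.
Hence no matching covers every translator.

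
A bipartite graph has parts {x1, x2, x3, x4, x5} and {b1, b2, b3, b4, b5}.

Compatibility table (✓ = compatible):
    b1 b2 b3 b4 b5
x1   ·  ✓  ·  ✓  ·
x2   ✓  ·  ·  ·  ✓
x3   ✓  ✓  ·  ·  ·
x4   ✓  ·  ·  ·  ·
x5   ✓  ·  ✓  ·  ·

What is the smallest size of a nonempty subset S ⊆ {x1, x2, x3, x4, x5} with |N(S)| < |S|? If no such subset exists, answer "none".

A matching saturating every left vertex exists, for instance x1→b4, x2→b5, x3→b2, x4→b1, x5→b3.
By Hall's marriage theorem, this means |N(S)| ≥ |S| for every subset S, so no violating subset exists.

none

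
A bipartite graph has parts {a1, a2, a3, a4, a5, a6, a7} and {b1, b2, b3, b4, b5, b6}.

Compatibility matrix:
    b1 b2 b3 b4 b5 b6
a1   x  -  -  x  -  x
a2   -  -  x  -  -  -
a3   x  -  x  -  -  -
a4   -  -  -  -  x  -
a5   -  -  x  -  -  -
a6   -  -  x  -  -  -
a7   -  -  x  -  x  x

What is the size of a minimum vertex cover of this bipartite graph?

5

{a1, a3, a4, a7, b3} is a vertex cover of size 5: every edge has an endpoint in this set.
No smaller cover exists because a1–b4, a2–b3, a3–b1, a4–b5, a7–b6 is a matching of size 5, and a cover must include an endpoint of each of these disjoint edges (König's theorem).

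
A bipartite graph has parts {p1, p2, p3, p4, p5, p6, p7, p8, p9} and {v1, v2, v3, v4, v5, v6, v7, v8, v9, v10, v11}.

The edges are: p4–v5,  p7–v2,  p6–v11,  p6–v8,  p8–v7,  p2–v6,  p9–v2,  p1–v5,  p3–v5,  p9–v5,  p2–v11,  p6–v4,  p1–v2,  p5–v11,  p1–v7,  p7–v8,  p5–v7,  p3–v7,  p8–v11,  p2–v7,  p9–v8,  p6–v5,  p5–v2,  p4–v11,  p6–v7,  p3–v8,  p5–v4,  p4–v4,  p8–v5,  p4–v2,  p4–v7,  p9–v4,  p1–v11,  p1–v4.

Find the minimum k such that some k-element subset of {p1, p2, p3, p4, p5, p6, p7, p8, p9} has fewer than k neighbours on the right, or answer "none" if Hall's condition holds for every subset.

7

Take S = {p1, p3, p4, p5, p6, p7, p8}. Its neighbourhood is {v2, v4, v5, v7, v8, v11}, so |N(S)| = 6 < |S| = 7.
Every subset of size less than 7 has at least as many neighbours as members, so 7 is the minimum.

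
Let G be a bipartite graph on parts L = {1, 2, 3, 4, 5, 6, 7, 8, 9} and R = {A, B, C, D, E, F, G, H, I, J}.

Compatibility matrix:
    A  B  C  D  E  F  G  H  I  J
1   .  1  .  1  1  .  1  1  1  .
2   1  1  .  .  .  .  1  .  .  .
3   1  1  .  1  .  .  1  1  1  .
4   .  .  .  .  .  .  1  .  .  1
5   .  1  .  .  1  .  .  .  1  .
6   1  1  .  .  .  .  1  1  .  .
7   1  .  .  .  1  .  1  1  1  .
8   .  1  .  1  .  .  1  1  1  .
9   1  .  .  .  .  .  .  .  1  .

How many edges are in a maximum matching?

8

One maximum matching: 1→D, 2→B, 3→I, 4→J, 5→E, 6→H, 7→A, 8→G.
The set {1, 2, 3, 5, 6, 7, 8, 9} has only 7 neighbours ({A, B, D, E, G, H, I}), so by Hall's theorem at most 8 of the 9 left vertices can be matched.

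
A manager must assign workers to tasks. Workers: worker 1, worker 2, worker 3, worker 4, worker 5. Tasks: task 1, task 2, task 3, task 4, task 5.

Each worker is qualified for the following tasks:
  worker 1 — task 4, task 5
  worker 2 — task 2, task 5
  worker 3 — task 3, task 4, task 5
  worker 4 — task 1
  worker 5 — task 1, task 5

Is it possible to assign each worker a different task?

Yes

For example, pair worker 1–task 4, worker 2–task 2, worker 3–task 3, worker 4–task 1, worker 5–task 5.
All 5 workers are covered.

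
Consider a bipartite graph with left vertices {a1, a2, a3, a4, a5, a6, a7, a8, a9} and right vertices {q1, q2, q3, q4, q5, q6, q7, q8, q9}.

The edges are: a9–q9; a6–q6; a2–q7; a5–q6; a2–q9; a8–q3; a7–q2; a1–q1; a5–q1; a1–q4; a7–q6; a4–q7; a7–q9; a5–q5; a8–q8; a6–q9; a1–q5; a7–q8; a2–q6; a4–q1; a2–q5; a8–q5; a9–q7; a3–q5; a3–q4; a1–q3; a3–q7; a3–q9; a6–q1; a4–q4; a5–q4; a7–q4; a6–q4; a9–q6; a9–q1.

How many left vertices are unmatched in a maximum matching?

For example, pair a1-q3, a2-q9, a3-q5, a4-q7, a5-q4, a6-q1, a7-q2, a8-q8, a9-q6.
This saturates every left vertex, so 9 is the maximum.
That matches 9 of the 9, leaving 0 unmatched; no matching can do better.

0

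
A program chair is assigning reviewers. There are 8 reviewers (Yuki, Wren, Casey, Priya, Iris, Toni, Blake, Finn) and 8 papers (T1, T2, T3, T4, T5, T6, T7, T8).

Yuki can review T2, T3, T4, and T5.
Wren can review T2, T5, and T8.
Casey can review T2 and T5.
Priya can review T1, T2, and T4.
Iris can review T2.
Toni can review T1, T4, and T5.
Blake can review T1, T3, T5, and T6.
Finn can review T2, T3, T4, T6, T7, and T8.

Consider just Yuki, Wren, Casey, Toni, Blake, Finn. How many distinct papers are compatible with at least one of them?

8

The union of neighbours of {Yuki, Wren, Casey, Toni, Blake, Finn} is {T1, T2, T3, T4, T5, T6, T7, T8}, which has 8 elements.
Since |N(S)| = 8 ≥ |S| = 6, Hall's condition holds for this subset.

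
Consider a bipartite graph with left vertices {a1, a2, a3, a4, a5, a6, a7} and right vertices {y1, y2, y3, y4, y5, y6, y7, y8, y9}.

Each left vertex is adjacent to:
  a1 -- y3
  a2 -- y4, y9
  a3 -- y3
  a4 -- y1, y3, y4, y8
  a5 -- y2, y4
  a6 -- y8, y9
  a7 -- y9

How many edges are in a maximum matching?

One maximum matching: a1-y3, a2-y4, a4-y1, a5-y2, a6-y8, a7-y9.
The set {a1, a3} has only 1 neighbour ({y3}), so by Hall's theorem at most 6 of the 7 left vertices can be matched.

6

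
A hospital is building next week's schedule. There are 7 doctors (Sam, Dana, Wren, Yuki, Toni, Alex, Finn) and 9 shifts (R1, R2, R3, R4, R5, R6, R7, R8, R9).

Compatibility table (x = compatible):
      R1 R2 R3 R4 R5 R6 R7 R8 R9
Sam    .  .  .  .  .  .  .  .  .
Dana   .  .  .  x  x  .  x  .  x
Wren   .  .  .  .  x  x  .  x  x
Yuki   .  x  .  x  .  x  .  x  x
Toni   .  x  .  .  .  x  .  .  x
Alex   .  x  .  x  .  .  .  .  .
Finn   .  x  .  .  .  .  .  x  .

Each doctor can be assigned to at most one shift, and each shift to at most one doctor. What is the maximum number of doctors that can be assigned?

6

For example, pair Dana-R7, Wren-R5, Yuki-R6, Toni-R9, Alex-R4, Finn-R8.
The set {Sam} has only 0 neighbours (∅), so by Hall's theorem at most 6 of the 7 doctors can be matched.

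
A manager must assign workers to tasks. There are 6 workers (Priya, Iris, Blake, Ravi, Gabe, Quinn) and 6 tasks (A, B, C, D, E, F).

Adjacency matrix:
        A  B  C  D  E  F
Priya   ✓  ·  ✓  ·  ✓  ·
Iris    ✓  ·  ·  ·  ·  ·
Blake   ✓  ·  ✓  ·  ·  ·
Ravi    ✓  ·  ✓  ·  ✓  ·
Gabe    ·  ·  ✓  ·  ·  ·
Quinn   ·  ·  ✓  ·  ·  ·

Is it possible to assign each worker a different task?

The set {Priya, Iris, Blake, Ravi, Gabe, Quinn} has only 3 neighbours ({A, C, E}), so by Hall's theorem at most 3 of the 6 workers can be matched.
Hence no matching covers every worker.

No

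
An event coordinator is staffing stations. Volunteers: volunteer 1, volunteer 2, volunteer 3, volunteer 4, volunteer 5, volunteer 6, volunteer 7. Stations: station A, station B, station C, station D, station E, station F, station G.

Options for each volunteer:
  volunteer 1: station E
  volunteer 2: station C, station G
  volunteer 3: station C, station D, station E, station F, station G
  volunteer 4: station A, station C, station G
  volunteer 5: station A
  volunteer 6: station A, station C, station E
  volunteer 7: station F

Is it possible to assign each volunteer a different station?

The set {volunteer 1, volunteer 2, volunteer 4, volunteer 5, volunteer 6} has only 4 neighbours ({station A, station C, station E, station G}), so by Hall's theorem at most 6 of the 7 volunteers can be matched.
Hence no matching covers every volunteer.

No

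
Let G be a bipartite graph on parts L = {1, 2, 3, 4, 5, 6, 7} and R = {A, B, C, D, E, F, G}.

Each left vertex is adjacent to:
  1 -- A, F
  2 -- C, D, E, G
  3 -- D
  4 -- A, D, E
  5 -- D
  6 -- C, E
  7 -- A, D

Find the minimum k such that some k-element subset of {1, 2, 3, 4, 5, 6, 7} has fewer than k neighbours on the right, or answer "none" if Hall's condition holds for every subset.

2

Take S = {3, 5}. Its neighbourhood is {D}, so |N(S)| = 1 < |S| = 2.
No single vertex violates Hall's condition since each has at least one neighbour, so 2 is the minimum.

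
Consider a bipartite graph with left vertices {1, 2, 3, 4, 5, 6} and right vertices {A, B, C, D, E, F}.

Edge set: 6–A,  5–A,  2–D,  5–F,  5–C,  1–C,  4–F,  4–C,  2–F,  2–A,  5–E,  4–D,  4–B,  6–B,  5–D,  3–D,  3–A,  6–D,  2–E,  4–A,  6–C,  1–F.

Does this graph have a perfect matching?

Yes

One maximum matching: 1→C, 2→F, 3→D, 4→A, 5→E, 6→B.
All 6 left vertices are covered.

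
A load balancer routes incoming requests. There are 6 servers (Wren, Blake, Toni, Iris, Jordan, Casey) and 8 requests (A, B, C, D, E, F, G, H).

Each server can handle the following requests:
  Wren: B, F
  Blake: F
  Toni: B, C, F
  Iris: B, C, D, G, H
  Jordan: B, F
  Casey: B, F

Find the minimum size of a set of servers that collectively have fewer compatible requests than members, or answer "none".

3

Take S = {Wren, Blake, Jordan}. Its neighbourhood is {B, F}, so |N(S)| = 2 < |S| = 3.
Every subset of size less than 3 has at least as many neighbours as members, so 3 is the minimum.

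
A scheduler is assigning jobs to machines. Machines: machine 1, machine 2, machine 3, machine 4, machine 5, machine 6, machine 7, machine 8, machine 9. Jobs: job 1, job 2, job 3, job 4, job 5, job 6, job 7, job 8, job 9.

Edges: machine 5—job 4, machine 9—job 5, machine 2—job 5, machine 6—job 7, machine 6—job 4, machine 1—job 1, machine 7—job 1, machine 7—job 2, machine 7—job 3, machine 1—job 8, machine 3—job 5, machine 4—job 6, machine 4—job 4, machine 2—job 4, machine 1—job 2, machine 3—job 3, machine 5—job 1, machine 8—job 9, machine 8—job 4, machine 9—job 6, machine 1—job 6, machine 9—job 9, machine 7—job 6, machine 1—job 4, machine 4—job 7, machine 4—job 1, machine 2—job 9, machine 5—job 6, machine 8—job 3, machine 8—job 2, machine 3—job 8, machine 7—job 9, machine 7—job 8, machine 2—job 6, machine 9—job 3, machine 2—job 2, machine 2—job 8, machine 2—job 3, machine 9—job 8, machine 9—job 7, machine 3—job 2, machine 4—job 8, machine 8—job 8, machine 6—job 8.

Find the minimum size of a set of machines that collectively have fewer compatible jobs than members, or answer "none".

none

A matching saturating every machine exists, for instance machine 1→job 1, machine 2→job 5, machine 3→job 2, machine 4→job 7, machine 5→job 6, machine 6→job 8, machine 7→job 3, machine 8→job 4, machine 9→job 9.
By Hall's marriage theorem, this means |N(S)| ≥ |S| for every subset S, so no violating subset exists.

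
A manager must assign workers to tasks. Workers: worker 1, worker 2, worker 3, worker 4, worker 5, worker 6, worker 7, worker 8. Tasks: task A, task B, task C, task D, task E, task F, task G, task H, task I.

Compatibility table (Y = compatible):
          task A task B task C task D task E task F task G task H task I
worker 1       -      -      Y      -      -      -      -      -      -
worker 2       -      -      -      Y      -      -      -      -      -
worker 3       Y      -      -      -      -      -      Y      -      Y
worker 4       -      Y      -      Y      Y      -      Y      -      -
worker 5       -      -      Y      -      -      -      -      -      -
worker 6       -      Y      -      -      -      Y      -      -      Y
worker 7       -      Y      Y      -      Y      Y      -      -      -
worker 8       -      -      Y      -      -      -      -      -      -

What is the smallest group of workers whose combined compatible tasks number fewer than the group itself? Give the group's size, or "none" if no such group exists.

Take S = {worker 1, worker 5}. Its neighbourhood is {task C}, so |N(S)| = 1 < |S| = 2.
No single vertex violates Hall's condition since each has at least one neighbour, so 2 is the minimum.

2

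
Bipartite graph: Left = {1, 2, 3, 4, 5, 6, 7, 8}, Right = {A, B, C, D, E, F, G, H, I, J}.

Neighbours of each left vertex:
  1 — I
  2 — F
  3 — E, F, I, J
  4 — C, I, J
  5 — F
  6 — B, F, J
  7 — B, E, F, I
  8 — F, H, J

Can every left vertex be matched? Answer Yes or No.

The set {2, 5} has only 1 neighbour ({F}), so by Hall's theorem at most 7 of the 8 left vertices can be matched.
Hence no matching covers every left vertex.

No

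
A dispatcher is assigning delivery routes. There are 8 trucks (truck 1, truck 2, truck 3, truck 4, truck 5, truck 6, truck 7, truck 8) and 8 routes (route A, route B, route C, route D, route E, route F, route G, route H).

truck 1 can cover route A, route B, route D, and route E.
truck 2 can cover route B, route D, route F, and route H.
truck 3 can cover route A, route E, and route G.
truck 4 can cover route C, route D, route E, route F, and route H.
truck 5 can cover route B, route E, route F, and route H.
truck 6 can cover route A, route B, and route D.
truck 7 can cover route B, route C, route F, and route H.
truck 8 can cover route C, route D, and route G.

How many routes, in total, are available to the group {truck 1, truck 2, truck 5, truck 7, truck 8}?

8

The union of neighbours of {truck 1, truck 2, truck 5, truck 7, truck 8} is {route A, route B, route C, route D, route E, route F, route G, route H}, which has 8 elements.
Since |N(S)| = 8 ≥ |S| = 5, Hall's condition holds for this subset.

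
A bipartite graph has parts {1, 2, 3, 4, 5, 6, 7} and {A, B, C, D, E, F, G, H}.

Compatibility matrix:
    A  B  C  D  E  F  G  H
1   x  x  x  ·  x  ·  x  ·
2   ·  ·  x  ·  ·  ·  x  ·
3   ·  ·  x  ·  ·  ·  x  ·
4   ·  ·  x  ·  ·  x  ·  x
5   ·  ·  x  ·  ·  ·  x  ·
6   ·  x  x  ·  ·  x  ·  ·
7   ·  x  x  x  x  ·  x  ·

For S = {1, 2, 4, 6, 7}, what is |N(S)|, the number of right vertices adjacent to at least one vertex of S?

The union of neighbours of {1, 2, 4, 6, 7} is {A, B, C, D, E, F, G, H}, which has 8 elements.
Since |N(S)| = 8 ≥ |S| = 5, Hall's condition holds for this subset.

8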